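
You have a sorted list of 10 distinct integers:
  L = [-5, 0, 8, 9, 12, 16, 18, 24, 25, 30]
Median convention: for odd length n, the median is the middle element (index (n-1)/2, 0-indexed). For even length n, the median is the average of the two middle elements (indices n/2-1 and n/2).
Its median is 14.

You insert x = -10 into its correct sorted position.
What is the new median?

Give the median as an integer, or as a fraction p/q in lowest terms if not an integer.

Old list (sorted, length 10): [-5, 0, 8, 9, 12, 16, 18, 24, 25, 30]
Old median = 14
Insert x = -10
Old length even (10). Middle pair: indices 4,5 = 12,16.
New length odd (11). New median = single middle element.
x = -10: 0 elements are < x, 10 elements are > x.
New sorted list: [-10, -5, 0, 8, 9, 12, 16, 18, 24, 25, 30]
New median = 12

Answer: 12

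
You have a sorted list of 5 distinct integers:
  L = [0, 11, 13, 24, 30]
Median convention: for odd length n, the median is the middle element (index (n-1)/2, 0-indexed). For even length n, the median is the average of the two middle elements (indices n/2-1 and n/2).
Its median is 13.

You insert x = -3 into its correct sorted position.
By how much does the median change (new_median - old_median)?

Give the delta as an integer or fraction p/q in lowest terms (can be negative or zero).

Old median = 13
After inserting x = -3: new sorted = [-3, 0, 11, 13, 24, 30]
New median = 12
Delta = 12 - 13 = -1

Answer: -1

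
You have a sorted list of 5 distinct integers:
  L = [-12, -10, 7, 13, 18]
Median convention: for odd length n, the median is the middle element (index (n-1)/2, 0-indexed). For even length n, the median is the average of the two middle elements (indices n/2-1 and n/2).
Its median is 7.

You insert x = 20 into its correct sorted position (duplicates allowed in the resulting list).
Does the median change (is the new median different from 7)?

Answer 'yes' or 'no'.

Old median = 7
Insert x = 20
New median = 10
Changed? yes

Answer: yes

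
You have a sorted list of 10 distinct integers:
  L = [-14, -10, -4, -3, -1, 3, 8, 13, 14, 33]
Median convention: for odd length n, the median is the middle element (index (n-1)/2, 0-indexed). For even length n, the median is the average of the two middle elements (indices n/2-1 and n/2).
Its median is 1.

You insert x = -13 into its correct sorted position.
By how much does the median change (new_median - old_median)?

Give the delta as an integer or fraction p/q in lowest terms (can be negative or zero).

Old median = 1
After inserting x = -13: new sorted = [-14, -13, -10, -4, -3, -1, 3, 8, 13, 14, 33]
New median = -1
Delta = -1 - 1 = -2

Answer: -2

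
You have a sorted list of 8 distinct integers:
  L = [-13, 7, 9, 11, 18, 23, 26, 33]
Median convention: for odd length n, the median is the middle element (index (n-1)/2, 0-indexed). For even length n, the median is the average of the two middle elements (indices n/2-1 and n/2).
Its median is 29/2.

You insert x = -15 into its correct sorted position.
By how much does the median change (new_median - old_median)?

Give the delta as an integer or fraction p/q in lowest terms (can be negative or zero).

Old median = 29/2
After inserting x = -15: new sorted = [-15, -13, 7, 9, 11, 18, 23, 26, 33]
New median = 11
Delta = 11 - 29/2 = -7/2

Answer: -7/2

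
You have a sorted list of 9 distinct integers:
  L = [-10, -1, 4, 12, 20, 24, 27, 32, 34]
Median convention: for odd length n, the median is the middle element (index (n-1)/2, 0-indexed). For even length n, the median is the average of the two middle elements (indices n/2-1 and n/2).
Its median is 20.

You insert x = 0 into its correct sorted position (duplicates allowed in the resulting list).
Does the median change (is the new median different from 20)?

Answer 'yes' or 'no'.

Answer: yes

Derivation:
Old median = 20
Insert x = 0
New median = 16
Changed? yes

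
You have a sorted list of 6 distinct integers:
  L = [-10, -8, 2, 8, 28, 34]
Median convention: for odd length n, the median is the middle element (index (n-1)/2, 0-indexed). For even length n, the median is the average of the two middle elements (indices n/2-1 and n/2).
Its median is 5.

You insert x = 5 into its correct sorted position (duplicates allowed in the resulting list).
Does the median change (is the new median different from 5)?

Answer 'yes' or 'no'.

Answer: no

Derivation:
Old median = 5
Insert x = 5
New median = 5
Changed? no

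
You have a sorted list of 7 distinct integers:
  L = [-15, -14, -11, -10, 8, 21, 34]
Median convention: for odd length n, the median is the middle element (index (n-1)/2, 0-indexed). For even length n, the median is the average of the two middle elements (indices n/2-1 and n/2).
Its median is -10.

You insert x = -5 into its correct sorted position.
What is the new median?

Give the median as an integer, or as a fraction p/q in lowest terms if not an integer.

Old list (sorted, length 7): [-15, -14, -11, -10, 8, 21, 34]
Old median = -10
Insert x = -5
Old length odd (7). Middle was index 3 = -10.
New length even (8). New median = avg of two middle elements.
x = -5: 4 elements are < x, 3 elements are > x.
New sorted list: [-15, -14, -11, -10, -5, 8, 21, 34]
New median = -15/2

Answer: -15/2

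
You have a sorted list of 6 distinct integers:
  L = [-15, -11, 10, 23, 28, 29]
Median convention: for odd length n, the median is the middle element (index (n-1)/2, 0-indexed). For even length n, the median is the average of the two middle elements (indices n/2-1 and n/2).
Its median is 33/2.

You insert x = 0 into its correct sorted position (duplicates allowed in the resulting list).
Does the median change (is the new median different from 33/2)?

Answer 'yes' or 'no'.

Answer: yes

Derivation:
Old median = 33/2
Insert x = 0
New median = 10
Changed? yes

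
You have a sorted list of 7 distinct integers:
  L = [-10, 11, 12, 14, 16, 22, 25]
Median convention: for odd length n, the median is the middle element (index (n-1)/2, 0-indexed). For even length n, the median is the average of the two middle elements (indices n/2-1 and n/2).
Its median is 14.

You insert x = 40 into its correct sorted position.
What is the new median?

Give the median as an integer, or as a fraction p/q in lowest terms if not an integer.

Answer: 15

Derivation:
Old list (sorted, length 7): [-10, 11, 12, 14, 16, 22, 25]
Old median = 14
Insert x = 40
Old length odd (7). Middle was index 3 = 14.
New length even (8). New median = avg of two middle elements.
x = 40: 7 elements are < x, 0 elements are > x.
New sorted list: [-10, 11, 12, 14, 16, 22, 25, 40]
New median = 15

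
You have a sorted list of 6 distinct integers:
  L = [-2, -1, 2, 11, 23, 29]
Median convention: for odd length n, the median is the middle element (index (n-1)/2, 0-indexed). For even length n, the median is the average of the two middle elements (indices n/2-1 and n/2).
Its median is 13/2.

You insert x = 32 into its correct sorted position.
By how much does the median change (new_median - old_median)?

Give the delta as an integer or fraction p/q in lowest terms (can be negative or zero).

Old median = 13/2
After inserting x = 32: new sorted = [-2, -1, 2, 11, 23, 29, 32]
New median = 11
Delta = 11 - 13/2 = 9/2

Answer: 9/2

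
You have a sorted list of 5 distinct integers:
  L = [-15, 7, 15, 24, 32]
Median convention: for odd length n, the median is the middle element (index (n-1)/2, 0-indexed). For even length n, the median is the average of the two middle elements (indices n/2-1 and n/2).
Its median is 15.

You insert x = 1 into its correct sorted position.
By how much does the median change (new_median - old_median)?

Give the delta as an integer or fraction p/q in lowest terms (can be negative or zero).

Answer: -4

Derivation:
Old median = 15
After inserting x = 1: new sorted = [-15, 1, 7, 15, 24, 32]
New median = 11
Delta = 11 - 15 = -4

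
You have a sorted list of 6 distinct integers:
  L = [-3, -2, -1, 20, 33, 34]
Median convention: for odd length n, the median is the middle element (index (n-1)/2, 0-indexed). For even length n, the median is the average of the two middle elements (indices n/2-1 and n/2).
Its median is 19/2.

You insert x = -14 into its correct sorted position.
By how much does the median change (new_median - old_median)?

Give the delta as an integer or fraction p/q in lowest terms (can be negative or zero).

Answer: -21/2

Derivation:
Old median = 19/2
After inserting x = -14: new sorted = [-14, -3, -2, -1, 20, 33, 34]
New median = -1
Delta = -1 - 19/2 = -21/2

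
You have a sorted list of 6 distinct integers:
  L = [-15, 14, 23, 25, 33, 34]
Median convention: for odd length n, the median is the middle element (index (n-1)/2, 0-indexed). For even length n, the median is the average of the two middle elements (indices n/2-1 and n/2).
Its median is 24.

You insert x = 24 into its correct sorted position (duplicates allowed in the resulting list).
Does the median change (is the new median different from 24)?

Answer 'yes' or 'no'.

Answer: no

Derivation:
Old median = 24
Insert x = 24
New median = 24
Changed? no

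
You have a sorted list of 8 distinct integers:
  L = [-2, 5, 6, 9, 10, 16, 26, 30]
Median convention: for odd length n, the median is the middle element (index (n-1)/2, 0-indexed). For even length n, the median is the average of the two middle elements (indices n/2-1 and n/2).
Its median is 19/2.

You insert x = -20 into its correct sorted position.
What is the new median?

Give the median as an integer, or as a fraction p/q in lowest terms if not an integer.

Old list (sorted, length 8): [-2, 5, 6, 9, 10, 16, 26, 30]
Old median = 19/2
Insert x = -20
Old length even (8). Middle pair: indices 3,4 = 9,10.
New length odd (9). New median = single middle element.
x = -20: 0 elements are < x, 8 elements are > x.
New sorted list: [-20, -2, 5, 6, 9, 10, 16, 26, 30]
New median = 9

Answer: 9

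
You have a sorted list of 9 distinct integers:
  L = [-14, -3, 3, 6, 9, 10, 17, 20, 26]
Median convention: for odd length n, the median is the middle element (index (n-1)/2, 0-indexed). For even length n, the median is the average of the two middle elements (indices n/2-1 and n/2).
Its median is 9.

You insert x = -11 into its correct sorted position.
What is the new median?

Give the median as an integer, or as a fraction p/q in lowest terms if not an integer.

Answer: 15/2

Derivation:
Old list (sorted, length 9): [-14, -3, 3, 6, 9, 10, 17, 20, 26]
Old median = 9
Insert x = -11
Old length odd (9). Middle was index 4 = 9.
New length even (10). New median = avg of two middle elements.
x = -11: 1 elements are < x, 8 elements are > x.
New sorted list: [-14, -11, -3, 3, 6, 9, 10, 17, 20, 26]
New median = 15/2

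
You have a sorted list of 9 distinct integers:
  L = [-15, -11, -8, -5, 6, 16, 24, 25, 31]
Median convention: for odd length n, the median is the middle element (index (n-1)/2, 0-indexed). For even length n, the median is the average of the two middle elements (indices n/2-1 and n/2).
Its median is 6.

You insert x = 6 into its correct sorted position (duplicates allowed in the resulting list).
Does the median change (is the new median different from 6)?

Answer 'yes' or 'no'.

Answer: no

Derivation:
Old median = 6
Insert x = 6
New median = 6
Changed? no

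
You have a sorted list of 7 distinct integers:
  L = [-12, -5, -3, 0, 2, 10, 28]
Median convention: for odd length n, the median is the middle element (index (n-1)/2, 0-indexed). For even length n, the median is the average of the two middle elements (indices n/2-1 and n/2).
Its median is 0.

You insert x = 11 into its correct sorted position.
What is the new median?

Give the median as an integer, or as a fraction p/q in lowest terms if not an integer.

Old list (sorted, length 7): [-12, -5, -3, 0, 2, 10, 28]
Old median = 0
Insert x = 11
Old length odd (7). Middle was index 3 = 0.
New length even (8). New median = avg of two middle elements.
x = 11: 6 elements are < x, 1 elements are > x.
New sorted list: [-12, -5, -3, 0, 2, 10, 11, 28]
New median = 1

Answer: 1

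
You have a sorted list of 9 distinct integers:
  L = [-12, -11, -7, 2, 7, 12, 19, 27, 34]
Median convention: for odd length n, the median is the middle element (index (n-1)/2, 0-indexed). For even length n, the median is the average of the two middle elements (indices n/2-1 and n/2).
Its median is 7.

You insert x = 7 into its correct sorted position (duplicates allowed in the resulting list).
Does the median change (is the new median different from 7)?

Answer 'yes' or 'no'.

Old median = 7
Insert x = 7
New median = 7
Changed? no

Answer: no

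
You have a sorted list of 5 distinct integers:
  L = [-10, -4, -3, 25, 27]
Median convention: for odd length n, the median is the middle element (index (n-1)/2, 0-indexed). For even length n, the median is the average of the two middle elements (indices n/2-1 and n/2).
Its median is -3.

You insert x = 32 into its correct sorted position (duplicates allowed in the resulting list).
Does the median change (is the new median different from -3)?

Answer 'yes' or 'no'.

Old median = -3
Insert x = 32
New median = 11
Changed? yes

Answer: yes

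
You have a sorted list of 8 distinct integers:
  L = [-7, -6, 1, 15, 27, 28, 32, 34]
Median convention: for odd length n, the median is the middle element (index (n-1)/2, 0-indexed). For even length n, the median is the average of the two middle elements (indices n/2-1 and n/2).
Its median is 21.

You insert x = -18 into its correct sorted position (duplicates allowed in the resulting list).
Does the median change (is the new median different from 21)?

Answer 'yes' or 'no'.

Answer: yes

Derivation:
Old median = 21
Insert x = -18
New median = 15
Changed? yes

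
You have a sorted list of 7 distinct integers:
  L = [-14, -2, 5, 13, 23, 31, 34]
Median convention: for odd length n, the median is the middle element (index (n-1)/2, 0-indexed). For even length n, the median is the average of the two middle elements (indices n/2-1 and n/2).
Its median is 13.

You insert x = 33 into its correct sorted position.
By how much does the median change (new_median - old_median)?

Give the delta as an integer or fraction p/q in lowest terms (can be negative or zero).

Answer: 5

Derivation:
Old median = 13
After inserting x = 33: new sorted = [-14, -2, 5, 13, 23, 31, 33, 34]
New median = 18
Delta = 18 - 13 = 5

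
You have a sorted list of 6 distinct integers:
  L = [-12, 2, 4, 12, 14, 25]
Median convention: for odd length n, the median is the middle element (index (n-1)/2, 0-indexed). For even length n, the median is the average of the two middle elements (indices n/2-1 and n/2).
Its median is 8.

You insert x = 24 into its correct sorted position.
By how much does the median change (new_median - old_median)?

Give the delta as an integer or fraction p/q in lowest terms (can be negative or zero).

Answer: 4

Derivation:
Old median = 8
After inserting x = 24: new sorted = [-12, 2, 4, 12, 14, 24, 25]
New median = 12
Delta = 12 - 8 = 4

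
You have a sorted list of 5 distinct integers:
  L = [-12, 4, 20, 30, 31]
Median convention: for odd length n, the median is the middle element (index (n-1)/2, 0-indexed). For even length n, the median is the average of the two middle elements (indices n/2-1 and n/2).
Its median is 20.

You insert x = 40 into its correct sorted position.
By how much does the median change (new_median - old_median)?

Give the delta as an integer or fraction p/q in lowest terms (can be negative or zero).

Answer: 5

Derivation:
Old median = 20
After inserting x = 40: new sorted = [-12, 4, 20, 30, 31, 40]
New median = 25
Delta = 25 - 20 = 5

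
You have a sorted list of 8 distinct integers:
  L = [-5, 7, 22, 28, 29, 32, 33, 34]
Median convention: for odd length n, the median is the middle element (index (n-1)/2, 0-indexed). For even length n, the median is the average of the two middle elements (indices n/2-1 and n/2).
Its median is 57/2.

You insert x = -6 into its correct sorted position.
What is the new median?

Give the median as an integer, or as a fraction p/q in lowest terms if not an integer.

Old list (sorted, length 8): [-5, 7, 22, 28, 29, 32, 33, 34]
Old median = 57/2
Insert x = -6
Old length even (8). Middle pair: indices 3,4 = 28,29.
New length odd (9). New median = single middle element.
x = -6: 0 elements are < x, 8 elements are > x.
New sorted list: [-6, -5, 7, 22, 28, 29, 32, 33, 34]
New median = 28

Answer: 28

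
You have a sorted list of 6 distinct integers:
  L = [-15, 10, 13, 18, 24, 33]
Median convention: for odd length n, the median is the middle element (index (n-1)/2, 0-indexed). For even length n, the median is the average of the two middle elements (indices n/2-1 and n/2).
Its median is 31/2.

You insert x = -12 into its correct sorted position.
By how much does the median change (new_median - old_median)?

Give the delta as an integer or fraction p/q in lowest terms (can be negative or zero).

Old median = 31/2
After inserting x = -12: new sorted = [-15, -12, 10, 13, 18, 24, 33]
New median = 13
Delta = 13 - 31/2 = -5/2

Answer: -5/2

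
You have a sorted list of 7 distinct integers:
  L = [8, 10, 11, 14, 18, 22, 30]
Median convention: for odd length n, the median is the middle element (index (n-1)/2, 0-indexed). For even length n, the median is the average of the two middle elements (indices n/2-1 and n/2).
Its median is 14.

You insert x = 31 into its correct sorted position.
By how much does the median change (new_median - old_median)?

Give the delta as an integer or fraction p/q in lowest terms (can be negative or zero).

Answer: 2

Derivation:
Old median = 14
After inserting x = 31: new sorted = [8, 10, 11, 14, 18, 22, 30, 31]
New median = 16
Delta = 16 - 14 = 2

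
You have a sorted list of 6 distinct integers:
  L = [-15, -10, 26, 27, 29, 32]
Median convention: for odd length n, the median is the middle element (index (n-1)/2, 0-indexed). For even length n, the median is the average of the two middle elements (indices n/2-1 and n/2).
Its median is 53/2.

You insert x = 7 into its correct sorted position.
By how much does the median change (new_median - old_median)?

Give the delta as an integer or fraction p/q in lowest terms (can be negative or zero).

Answer: -1/2

Derivation:
Old median = 53/2
After inserting x = 7: new sorted = [-15, -10, 7, 26, 27, 29, 32]
New median = 26
Delta = 26 - 53/2 = -1/2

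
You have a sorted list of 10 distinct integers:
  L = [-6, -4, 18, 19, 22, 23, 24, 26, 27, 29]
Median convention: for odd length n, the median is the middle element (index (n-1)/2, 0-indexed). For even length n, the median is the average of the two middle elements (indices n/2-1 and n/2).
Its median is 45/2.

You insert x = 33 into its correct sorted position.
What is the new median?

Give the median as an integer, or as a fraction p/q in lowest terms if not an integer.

Answer: 23

Derivation:
Old list (sorted, length 10): [-6, -4, 18, 19, 22, 23, 24, 26, 27, 29]
Old median = 45/2
Insert x = 33
Old length even (10). Middle pair: indices 4,5 = 22,23.
New length odd (11). New median = single middle element.
x = 33: 10 elements are < x, 0 elements are > x.
New sorted list: [-6, -4, 18, 19, 22, 23, 24, 26, 27, 29, 33]
New median = 23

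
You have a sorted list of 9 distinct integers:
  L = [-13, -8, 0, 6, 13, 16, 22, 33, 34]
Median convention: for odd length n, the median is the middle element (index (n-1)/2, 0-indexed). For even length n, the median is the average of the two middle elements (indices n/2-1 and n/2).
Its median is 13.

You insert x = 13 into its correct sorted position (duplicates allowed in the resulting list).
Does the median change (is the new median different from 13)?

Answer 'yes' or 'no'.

Answer: no

Derivation:
Old median = 13
Insert x = 13
New median = 13
Changed? no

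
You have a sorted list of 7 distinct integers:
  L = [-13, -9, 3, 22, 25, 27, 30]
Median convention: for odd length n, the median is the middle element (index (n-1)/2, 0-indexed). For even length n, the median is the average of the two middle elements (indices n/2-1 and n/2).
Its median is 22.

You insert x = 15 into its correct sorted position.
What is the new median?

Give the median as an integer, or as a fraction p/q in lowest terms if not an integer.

Old list (sorted, length 7): [-13, -9, 3, 22, 25, 27, 30]
Old median = 22
Insert x = 15
Old length odd (7). Middle was index 3 = 22.
New length even (8). New median = avg of two middle elements.
x = 15: 3 elements are < x, 4 elements are > x.
New sorted list: [-13, -9, 3, 15, 22, 25, 27, 30]
New median = 37/2

Answer: 37/2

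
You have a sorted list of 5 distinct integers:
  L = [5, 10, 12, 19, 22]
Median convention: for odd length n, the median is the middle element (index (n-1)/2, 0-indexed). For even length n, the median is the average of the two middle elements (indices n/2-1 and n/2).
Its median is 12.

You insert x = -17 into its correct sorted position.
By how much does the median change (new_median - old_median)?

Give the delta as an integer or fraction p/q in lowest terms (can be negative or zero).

Old median = 12
After inserting x = -17: new sorted = [-17, 5, 10, 12, 19, 22]
New median = 11
Delta = 11 - 12 = -1

Answer: -1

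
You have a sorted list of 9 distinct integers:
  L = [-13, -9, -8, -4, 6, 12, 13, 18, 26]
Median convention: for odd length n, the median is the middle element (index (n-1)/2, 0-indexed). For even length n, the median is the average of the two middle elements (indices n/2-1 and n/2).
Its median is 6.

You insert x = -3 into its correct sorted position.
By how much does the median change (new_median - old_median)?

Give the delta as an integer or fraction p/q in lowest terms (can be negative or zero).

Old median = 6
After inserting x = -3: new sorted = [-13, -9, -8, -4, -3, 6, 12, 13, 18, 26]
New median = 3/2
Delta = 3/2 - 6 = -9/2

Answer: -9/2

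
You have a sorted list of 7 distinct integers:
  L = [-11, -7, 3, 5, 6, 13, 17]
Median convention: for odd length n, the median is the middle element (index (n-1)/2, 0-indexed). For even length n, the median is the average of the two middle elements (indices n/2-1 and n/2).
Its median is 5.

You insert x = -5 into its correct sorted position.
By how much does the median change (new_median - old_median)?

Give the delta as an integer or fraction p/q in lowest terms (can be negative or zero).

Old median = 5
After inserting x = -5: new sorted = [-11, -7, -5, 3, 5, 6, 13, 17]
New median = 4
Delta = 4 - 5 = -1

Answer: -1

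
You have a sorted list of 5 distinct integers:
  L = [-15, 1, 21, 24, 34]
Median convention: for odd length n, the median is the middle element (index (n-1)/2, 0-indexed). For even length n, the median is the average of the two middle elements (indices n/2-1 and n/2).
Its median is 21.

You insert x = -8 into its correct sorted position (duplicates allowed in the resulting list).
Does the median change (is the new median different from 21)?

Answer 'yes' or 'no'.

Old median = 21
Insert x = -8
New median = 11
Changed? yes

Answer: yes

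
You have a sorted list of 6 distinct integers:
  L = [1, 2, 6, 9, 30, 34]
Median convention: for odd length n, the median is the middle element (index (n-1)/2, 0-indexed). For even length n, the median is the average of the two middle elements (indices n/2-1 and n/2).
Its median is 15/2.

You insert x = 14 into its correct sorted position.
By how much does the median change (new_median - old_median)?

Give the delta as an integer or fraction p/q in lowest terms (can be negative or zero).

Answer: 3/2

Derivation:
Old median = 15/2
After inserting x = 14: new sorted = [1, 2, 6, 9, 14, 30, 34]
New median = 9
Delta = 9 - 15/2 = 3/2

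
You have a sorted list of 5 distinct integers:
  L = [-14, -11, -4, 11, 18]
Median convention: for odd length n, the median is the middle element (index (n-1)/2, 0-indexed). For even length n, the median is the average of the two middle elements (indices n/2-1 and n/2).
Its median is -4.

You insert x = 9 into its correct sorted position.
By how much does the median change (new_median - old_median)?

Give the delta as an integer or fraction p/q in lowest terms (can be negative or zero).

Answer: 13/2

Derivation:
Old median = -4
After inserting x = 9: new sorted = [-14, -11, -4, 9, 11, 18]
New median = 5/2
Delta = 5/2 - -4 = 13/2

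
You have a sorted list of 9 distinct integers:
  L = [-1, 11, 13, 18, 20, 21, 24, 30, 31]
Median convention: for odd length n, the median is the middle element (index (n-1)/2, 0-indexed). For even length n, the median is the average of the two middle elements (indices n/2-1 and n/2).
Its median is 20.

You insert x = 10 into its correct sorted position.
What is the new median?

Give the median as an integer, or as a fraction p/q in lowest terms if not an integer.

Old list (sorted, length 9): [-1, 11, 13, 18, 20, 21, 24, 30, 31]
Old median = 20
Insert x = 10
Old length odd (9). Middle was index 4 = 20.
New length even (10). New median = avg of two middle elements.
x = 10: 1 elements are < x, 8 elements are > x.
New sorted list: [-1, 10, 11, 13, 18, 20, 21, 24, 30, 31]
New median = 19

Answer: 19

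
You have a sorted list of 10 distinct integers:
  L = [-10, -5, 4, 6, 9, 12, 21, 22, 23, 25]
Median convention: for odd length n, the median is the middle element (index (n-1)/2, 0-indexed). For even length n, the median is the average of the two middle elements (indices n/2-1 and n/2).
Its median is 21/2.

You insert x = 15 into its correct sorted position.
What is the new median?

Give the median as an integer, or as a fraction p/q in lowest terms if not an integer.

Answer: 12

Derivation:
Old list (sorted, length 10): [-10, -5, 4, 6, 9, 12, 21, 22, 23, 25]
Old median = 21/2
Insert x = 15
Old length even (10). Middle pair: indices 4,5 = 9,12.
New length odd (11). New median = single middle element.
x = 15: 6 elements are < x, 4 elements are > x.
New sorted list: [-10, -5, 4, 6, 9, 12, 15, 21, 22, 23, 25]
New median = 12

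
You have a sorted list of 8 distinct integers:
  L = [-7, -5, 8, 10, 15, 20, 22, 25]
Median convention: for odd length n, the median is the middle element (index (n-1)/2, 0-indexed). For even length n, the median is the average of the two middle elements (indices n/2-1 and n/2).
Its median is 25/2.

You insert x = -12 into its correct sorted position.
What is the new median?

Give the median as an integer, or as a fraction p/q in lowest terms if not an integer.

Old list (sorted, length 8): [-7, -5, 8, 10, 15, 20, 22, 25]
Old median = 25/2
Insert x = -12
Old length even (8). Middle pair: indices 3,4 = 10,15.
New length odd (9). New median = single middle element.
x = -12: 0 elements are < x, 8 elements are > x.
New sorted list: [-12, -7, -5, 8, 10, 15, 20, 22, 25]
New median = 10

Answer: 10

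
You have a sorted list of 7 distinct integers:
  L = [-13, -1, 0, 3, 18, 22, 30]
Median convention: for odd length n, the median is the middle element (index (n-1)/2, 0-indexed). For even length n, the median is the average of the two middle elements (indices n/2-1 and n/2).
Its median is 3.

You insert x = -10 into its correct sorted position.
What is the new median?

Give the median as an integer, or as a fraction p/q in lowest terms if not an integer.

Answer: 3/2

Derivation:
Old list (sorted, length 7): [-13, -1, 0, 3, 18, 22, 30]
Old median = 3
Insert x = -10
Old length odd (7). Middle was index 3 = 3.
New length even (8). New median = avg of two middle elements.
x = -10: 1 elements are < x, 6 elements are > x.
New sorted list: [-13, -10, -1, 0, 3, 18, 22, 30]
New median = 3/2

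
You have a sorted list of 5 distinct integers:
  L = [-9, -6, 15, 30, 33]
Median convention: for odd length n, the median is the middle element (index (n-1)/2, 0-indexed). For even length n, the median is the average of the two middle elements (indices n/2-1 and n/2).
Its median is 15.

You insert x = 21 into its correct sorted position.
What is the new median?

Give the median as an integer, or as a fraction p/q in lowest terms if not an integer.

Answer: 18

Derivation:
Old list (sorted, length 5): [-9, -6, 15, 30, 33]
Old median = 15
Insert x = 21
Old length odd (5). Middle was index 2 = 15.
New length even (6). New median = avg of two middle elements.
x = 21: 3 elements are < x, 2 elements are > x.
New sorted list: [-9, -6, 15, 21, 30, 33]
New median = 18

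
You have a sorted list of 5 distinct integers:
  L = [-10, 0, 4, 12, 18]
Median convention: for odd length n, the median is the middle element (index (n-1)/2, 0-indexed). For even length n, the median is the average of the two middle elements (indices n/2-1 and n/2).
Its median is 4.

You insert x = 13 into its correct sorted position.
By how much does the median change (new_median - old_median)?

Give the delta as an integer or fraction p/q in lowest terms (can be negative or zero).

Answer: 4

Derivation:
Old median = 4
After inserting x = 13: new sorted = [-10, 0, 4, 12, 13, 18]
New median = 8
Delta = 8 - 4 = 4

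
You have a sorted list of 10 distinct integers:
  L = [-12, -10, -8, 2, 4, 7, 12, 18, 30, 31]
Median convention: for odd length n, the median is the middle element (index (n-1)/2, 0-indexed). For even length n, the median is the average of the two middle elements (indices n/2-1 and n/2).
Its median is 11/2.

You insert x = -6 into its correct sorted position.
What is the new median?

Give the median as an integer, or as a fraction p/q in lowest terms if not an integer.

Old list (sorted, length 10): [-12, -10, -8, 2, 4, 7, 12, 18, 30, 31]
Old median = 11/2
Insert x = -6
Old length even (10). Middle pair: indices 4,5 = 4,7.
New length odd (11). New median = single middle element.
x = -6: 3 elements are < x, 7 elements are > x.
New sorted list: [-12, -10, -8, -6, 2, 4, 7, 12, 18, 30, 31]
New median = 4

Answer: 4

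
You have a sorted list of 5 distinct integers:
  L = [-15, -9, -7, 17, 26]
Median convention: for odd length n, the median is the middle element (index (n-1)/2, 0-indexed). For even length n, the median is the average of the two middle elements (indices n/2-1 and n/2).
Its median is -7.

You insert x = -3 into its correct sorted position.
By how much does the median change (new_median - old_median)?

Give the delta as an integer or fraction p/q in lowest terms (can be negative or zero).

Old median = -7
After inserting x = -3: new sorted = [-15, -9, -7, -3, 17, 26]
New median = -5
Delta = -5 - -7 = 2

Answer: 2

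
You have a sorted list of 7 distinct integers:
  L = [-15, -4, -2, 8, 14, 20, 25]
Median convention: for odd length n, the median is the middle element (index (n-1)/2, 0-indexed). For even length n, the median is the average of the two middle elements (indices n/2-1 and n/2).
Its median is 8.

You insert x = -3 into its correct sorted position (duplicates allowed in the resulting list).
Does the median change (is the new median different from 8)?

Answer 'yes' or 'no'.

Old median = 8
Insert x = -3
New median = 3
Changed? yes

Answer: yes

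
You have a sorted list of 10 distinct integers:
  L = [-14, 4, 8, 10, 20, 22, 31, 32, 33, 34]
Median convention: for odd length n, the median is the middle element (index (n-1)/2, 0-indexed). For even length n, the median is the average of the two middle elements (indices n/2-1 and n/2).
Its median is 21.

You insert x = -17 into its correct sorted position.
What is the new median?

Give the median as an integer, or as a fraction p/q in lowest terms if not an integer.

Answer: 20

Derivation:
Old list (sorted, length 10): [-14, 4, 8, 10, 20, 22, 31, 32, 33, 34]
Old median = 21
Insert x = -17
Old length even (10). Middle pair: indices 4,5 = 20,22.
New length odd (11). New median = single middle element.
x = -17: 0 elements are < x, 10 elements are > x.
New sorted list: [-17, -14, 4, 8, 10, 20, 22, 31, 32, 33, 34]
New median = 20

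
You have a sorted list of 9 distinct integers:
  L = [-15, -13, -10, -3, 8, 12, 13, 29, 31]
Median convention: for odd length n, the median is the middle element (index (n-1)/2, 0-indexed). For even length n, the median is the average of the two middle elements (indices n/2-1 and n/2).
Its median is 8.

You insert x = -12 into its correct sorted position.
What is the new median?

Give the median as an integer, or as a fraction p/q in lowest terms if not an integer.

Answer: 5/2

Derivation:
Old list (sorted, length 9): [-15, -13, -10, -3, 8, 12, 13, 29, 31]
Old median = 8
Insert x = -12
Old length odd (9). Middle was index 4 = 8.
New length even (10). New median = avg of two middle elements.
x = -12: 2 elements are < x, 7 elements are > x.
New sorted list: [-15, -13, -12, -10, -3, 8, 12, 13, 29, 31]
New median = 5/2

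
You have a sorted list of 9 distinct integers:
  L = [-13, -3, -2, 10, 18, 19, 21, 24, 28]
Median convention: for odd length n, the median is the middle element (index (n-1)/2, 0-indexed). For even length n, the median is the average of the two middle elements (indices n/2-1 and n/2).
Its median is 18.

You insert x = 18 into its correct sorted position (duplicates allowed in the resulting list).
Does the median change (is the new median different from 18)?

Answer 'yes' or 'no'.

Old median = 18
Insert x = 18
New median = 18
Changed? no

Answer: no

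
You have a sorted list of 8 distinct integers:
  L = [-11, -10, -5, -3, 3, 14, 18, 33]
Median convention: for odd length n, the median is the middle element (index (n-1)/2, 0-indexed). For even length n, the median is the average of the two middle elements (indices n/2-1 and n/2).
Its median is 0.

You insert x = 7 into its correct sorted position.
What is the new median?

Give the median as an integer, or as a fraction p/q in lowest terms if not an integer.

Answer: 3

Derivation:
Old list (sorted, length 8): [-11, -10, -5, -3, 3, 14, 18, 33]
Old median = 0
Insert x = 7
Old length even (8). Middle pair: indices 3,4 = -3,3.
New length odd (9). New median = single middle element.
x = 7: 5 elements are < x, 3 elements are > x.
New sorted list: [-11, -10, -5, -3, 3, 7, 14, 18, 33]
New median = 3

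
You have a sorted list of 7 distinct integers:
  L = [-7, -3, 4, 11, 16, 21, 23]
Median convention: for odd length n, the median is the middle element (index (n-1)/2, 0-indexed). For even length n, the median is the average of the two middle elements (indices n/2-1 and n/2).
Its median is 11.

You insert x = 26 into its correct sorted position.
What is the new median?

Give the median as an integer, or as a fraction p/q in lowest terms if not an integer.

Answer: 27/2

Derivation:
Old list (sorted, length 7): [-7, -3, 4, 11, 16, 21, 23]
Old median = 11
Insert x = 26
Old length odd (7). Middle was index 3 = 11.
New length even (8). New median = avg of two middle elements.
x = 26: 7 elements are < x, 0 elements are > x.
New sorted list: [-7, -3, 4, 11, 16, 21, 23, 26]
New median = 27/2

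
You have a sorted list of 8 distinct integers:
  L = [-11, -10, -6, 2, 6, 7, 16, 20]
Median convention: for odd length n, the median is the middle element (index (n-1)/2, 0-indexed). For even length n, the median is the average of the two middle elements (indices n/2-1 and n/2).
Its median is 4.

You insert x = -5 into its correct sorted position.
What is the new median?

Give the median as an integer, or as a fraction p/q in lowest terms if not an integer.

Answer: 2

Derivation:
Old list (sorted, length 8): [-11, -10, -6, 2, 6, 7, 16, 20]
Old median = 4
Insert x = -5
Old length even (8). Middle pair: indices 3,4 = 2,6.
New length odd (9). New median = single middle element.
x = -5: 3 elements are < x, 5 elements are > x.
New sorted list: [-11, -10, -6, -5, 2, 6, 7, 16, 20]
New median = 2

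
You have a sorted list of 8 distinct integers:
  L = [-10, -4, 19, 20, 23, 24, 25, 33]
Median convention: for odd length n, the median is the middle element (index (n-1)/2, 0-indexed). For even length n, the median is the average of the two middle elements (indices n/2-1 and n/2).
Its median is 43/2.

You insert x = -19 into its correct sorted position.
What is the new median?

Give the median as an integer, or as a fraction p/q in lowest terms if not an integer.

Answer: 20

Derivation:
Old list (sorted, length 8): [-10, -4, 19, 20, 23, 24, 25, 33]
Old median = 43/2
Insert x = -19
Old length even (8). Middle pair: indices 3,4 = 20,23.
New length odd (9). New median = single middle element.
x = -19: 0 elements are < x, 8 elements are > x.
New sorted list: [-19, -10, -4, 19, 20, 23, 24, 25, 33]
New median = 20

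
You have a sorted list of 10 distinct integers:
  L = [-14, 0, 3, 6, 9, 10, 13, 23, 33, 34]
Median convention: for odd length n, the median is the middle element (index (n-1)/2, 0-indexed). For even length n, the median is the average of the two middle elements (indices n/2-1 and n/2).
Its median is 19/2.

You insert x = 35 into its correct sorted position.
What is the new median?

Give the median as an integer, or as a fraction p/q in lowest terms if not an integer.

Answer: 10

Derivation:
Old list (sorted, length 10): [-14, 0, 3, 6, 9, 10, 13, 23, 33, 34]
Old median = 19/2
Insert x = 35
Old length even (10). Middle pair: indices 4,5 = 9,10.
New length odd (11). New median = single middle element.
x = 35: 10 elements are < x, 0 elements are > x.
New sorted list: [-14, 0, 3, 6, 9, 10, 13, 23, 33, 34, 35]
New median = 10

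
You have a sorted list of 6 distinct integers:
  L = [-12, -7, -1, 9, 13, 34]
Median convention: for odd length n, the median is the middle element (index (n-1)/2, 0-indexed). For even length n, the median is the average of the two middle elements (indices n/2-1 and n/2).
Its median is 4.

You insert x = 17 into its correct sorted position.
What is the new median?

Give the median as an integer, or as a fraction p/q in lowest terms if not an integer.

Old list (sorted, length 6): [-12, -7, -1, 9, 13, 34]
Old median = 4
Insert x = 17
Old length even (6). Middle pair: indices 2,3 = -1,9.
New length odd (7). New median = single middle element.
x = 17: 5 elements are < x, 1 elements are > x.
New sorted list: [-12, -7, -1, 9, 13, 17, 34]
New median = 9

Answer: 9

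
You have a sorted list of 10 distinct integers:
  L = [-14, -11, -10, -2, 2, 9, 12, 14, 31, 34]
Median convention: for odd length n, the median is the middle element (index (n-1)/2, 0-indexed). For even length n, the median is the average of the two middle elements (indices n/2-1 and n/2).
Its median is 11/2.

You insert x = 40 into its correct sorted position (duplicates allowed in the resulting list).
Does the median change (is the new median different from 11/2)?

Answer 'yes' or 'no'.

Old median = 11/2
Insert x = 40
New median = 9
Changed? yes

Answer: yes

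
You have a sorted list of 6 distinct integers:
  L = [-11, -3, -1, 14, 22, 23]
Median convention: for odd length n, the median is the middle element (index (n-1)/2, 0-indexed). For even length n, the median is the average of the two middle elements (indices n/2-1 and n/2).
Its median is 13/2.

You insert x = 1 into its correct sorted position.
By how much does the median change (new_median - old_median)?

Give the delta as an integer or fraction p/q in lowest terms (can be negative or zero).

Answer: -11/2

Derivation:
Old median = 13/2
After inserting x = 1: new sorted = [-11, -3, -1, 1, 14, 22, 23]
New median = 1
Delta = 1 - 13/2 = -11/2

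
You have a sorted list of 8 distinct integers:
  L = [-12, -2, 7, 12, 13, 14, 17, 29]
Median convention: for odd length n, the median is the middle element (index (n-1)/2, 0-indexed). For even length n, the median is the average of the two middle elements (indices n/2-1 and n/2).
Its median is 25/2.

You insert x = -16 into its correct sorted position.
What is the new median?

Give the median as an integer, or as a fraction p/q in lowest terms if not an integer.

Old list (sorted, length 8): [-12, -2, 7, 12, 13, 14, 17, 29]
Old median = 25/2
Insert x = -16
Old length even (8). Middle pair: indices 3,4 = 12,13.
New length odd (9). New median = single middle element.
x = -16: 0 elements are < x, 8 elements are > x.
New sorted list: [-16, -12, -2, 7, 12, 13, 14, 17, 29]
New median = 12

Answer: 12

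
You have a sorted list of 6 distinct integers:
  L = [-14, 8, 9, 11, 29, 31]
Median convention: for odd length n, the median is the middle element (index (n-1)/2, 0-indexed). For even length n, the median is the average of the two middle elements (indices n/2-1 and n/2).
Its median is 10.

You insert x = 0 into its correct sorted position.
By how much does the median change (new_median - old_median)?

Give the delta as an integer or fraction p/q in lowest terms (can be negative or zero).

Old median = 10
After inserting x = 0: new sorted = [-14, 0, 8, 9, 11, 29, 31]
New median = 9
Delta = 9 - 10 = -1

Answer: -1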